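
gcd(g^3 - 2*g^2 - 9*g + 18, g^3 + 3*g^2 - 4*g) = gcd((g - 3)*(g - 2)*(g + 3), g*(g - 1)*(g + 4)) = 1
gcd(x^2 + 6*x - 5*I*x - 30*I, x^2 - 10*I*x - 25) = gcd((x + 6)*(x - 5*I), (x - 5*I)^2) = x - 5*I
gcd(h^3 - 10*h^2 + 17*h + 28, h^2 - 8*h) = 1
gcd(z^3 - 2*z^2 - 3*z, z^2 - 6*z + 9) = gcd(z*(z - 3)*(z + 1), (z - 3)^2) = z - 3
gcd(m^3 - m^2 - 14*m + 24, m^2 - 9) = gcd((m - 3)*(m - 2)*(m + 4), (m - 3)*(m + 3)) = m - 3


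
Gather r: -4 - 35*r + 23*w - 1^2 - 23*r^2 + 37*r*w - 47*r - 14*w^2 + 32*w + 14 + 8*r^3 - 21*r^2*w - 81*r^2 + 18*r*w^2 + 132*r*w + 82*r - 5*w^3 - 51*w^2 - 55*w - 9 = 8*r^3 + r^2*(-21*w - 104) + r*(18*w^2 + 169*w) - 5*w^3 - 65*w^2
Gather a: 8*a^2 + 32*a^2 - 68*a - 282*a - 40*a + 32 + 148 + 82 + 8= 40*a^2 - 390*a + 270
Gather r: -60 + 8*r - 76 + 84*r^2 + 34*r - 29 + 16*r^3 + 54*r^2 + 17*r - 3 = 16*r^3 + 138*r^2 + 59*r - 168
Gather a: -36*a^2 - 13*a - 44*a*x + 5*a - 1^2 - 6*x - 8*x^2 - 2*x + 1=-36*a^2 + a*(-44*x - 8) - 8*x^2 - 8*x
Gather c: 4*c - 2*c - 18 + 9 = 2*c - 9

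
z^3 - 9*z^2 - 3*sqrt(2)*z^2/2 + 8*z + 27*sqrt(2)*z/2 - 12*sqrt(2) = (z - 8)*(z - 1)*(z - 3*sqrt(2)/2)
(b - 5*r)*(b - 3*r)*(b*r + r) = b^3*r - 8*b^2*r^2 + b^2*r + 15*b*r^3 - 8*b*r^2 + 15*r^3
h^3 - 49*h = h*(h - 7)*(h + 7)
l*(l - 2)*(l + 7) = l^3 + 5*l^2 - 14*l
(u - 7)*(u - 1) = u^2 - 8*u + 7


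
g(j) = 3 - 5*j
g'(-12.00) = -5.00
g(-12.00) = 63.00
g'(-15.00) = -5.00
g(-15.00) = 78.00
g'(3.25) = -5.00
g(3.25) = -13.25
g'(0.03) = -5.00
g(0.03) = 2.85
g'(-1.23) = -5.00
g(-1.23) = 9.15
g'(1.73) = -5.00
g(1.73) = -5.65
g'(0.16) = -5.00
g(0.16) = 2.20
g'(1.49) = -5.00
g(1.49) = -4.45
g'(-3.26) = -5.00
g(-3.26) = 19.30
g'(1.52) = -5.00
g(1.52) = -4.60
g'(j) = -5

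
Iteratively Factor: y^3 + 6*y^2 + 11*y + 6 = (y + 1)*(y^2 + 5*y + 6) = (y + 1)*(y + 2)*(y + 3)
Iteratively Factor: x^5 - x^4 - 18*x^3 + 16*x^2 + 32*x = (x - 2)*(x^4 + x^3 - 16*x^2 - 16*x) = (x - 2)*(x + 1)*(x^3 - 16*x) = (x - 2)*(x + 1)*(x + 4)*(x^2 - 4*x) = x*(x - 2)*(x + 1)*(x + 4)*(x - 4)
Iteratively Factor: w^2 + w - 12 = (w - 3)*(w + 4)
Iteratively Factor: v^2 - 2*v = (v - 2)*(v)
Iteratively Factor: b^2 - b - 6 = (b + 2)*(b - 3)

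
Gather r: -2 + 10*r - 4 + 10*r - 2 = 20*r - 8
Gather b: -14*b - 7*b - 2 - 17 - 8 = -21*b - 27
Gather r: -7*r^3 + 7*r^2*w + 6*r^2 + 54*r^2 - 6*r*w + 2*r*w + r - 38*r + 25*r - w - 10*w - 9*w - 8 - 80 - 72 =-7*r^3 + r^2*(7*w + 60) + r*(-4*w - 12) - 20*w - 160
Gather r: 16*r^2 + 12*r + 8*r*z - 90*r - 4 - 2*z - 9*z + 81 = 16*r^2 + r*(8*z - 78) - 11*z + 77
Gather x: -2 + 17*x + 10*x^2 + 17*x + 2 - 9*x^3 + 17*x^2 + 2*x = -9*x^3 + 27*x^2 + 36*x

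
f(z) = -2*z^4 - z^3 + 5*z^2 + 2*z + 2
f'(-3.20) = 201.42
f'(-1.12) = -1.72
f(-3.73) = -271.14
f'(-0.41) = -2.05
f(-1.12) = 4.29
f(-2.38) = -25.13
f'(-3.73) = 338.12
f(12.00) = -42454.00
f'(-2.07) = 39.40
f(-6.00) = -2206.00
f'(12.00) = -14134.00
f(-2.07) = -8.57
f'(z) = -8*z^3 - 3*z^2 + 10*z + 2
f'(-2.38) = 69.06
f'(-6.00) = 1562.00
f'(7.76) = -3839.36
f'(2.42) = -104.75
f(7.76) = -7401.00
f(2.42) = -46.65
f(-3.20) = -130.15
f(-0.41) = 2.03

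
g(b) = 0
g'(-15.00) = 0.00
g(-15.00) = 0.00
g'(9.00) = 0.00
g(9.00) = 0.00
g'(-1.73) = 0.00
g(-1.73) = 0.00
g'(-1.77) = 0.00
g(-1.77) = 0.00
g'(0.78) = 0.00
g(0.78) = 0.00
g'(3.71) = 0.00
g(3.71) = 0.00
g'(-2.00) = 0.00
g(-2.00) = 0.00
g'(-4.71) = 0.00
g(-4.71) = 0.00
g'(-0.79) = 0.00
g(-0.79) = 0.00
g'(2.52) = 0.00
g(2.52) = 0.00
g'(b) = 0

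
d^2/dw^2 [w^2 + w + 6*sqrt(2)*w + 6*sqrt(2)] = 2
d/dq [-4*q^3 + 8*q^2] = 4*q*(4 - 3*q)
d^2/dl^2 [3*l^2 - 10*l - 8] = 6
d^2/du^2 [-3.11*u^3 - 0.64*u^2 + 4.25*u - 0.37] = -18.66*u - 1.28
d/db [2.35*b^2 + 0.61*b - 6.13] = 4.7*b + 0.61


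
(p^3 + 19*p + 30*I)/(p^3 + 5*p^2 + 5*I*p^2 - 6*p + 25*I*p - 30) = (p - 5*I)/(p + 5)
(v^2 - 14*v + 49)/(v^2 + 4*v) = (v^2 - 14*v + 49)/(v*(v + 4))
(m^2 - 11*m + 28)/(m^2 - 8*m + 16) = (m - 7)/(m - 4)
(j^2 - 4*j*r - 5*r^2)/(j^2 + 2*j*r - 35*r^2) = (j + r)/(j + 7*r)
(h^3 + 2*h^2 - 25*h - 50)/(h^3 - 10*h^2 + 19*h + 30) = (h^2 + 7*h + 10)/(h^2 - 5*h - 6)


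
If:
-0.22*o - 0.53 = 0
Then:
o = -2.41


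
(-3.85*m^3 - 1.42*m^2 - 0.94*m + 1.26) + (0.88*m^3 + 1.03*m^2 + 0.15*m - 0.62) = -2.97*m^3 - 0.39*m^2 - 0.79*m + 0.64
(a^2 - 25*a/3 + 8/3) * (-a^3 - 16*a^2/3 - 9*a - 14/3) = -a^5 + 3*a^4 + 295*a^3/9 + 505*a^2/9 + 134*a/9 - 112/9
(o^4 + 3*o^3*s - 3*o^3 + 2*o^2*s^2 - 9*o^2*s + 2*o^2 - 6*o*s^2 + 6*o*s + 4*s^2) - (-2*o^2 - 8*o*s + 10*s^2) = o^4 + 3*o^3*s - 3*o^3 + 2*o^2*s^2 - 9*o^2*s + 4*o^2 - 6*o*s^2 + 14*o*s - 6*s^2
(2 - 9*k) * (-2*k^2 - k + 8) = 18*k^3 + 5*k^2 - 74*k + 16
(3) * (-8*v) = -24*v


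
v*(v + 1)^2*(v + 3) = v^4 + 5*v^3 + 7*v^2 + 3*v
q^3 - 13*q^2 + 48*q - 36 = (q - 6)^2*(q - 1)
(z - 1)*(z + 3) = z^2 + 2*z - 3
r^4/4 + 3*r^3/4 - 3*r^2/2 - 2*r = r*(r/4 + 1)*(r - 2)*(r + 1)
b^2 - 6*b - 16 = (b - 8)*(b + 2)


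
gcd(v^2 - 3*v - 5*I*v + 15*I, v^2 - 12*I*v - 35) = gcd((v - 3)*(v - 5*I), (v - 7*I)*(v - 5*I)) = v - 5*I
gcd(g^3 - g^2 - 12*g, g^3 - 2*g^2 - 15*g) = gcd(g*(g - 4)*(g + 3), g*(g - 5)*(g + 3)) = g^2 + 3*g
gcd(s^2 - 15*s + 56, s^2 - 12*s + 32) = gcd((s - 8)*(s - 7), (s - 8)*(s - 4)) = s - 8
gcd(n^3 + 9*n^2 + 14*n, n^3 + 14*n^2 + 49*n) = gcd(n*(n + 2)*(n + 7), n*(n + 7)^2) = n^2 + 7*n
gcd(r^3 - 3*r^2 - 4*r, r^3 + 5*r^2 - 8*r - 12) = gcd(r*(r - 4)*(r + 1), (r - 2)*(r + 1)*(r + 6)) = r + 1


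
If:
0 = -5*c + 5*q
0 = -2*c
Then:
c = 0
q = 0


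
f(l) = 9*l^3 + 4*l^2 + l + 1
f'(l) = 27*l^2 + 8*l + 1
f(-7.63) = -3771.52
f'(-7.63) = 1511.82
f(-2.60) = -132.74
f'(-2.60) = 162.72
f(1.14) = 20.67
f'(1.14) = 45.21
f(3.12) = 316.40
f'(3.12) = 288.79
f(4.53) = 924.25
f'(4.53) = 591.30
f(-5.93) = -1741.02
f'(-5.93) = 903.01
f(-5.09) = -1087.31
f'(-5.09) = 659.80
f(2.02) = 93.52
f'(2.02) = 127.33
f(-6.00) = -1805.00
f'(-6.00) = 925.00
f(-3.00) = -209.00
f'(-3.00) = 220.00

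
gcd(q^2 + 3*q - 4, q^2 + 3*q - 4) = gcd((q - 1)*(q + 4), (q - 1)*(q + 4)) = q^2 + 3*q - 4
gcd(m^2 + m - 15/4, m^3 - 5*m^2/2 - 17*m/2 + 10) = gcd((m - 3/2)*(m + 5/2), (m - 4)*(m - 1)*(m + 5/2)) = m + 5/2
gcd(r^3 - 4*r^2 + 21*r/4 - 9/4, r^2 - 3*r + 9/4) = r^2 - 3*r + 9/4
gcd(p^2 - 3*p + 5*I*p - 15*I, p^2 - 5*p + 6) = p - 3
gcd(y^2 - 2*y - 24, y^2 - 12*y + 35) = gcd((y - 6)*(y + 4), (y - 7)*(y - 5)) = 1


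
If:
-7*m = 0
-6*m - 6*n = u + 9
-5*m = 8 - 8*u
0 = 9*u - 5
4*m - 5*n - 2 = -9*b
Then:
No Solution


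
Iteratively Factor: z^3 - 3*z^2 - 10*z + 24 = (z - 2)*(z^2 - z - 12) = (z - 2)*(z + 3)*(z - 4)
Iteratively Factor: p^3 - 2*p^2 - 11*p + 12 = (p + 3)*(p^2 - 5*p + 4) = (p - 1)*(p + 3)*(p - 4)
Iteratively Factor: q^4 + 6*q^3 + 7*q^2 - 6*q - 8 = (q + 2)*(q^3 + 4*q^2 - q - 4) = (q + 1)*(q + 2)*(q^2 + 3*q - 4) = (q - 1)*(q + 1)*(q + 2)*(q + 4)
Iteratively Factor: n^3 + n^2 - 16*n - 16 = (n + 1)*(n^2 - 16) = (n + 1)*(n + 4)*(n - 4)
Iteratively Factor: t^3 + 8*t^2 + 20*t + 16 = (t + 2)*(t^2 + 6*t + 8) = (t + 2)*(t + 4)*(t + 2)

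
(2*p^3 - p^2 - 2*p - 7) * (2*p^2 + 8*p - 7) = 4*p^5 + 14*p^4 - 26*p^3 - 23*p^2 - 42*p + 49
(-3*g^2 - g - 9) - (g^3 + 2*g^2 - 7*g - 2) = -g^3 - 5*g^2 + 6*g - 7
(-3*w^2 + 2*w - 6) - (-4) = -3*w^2 + 2*w - 2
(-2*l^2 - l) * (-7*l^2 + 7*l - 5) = 14*l^4 - 7*l^3 + 3*l^2 + 5*l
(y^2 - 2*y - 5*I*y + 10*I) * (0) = 0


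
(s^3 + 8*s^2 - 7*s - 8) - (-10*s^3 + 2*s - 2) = 11*s^3 + 8*s^2 - 9*s - 6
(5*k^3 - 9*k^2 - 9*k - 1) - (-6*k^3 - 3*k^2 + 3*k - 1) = 11*k^3 - 6*k^2 - 12*k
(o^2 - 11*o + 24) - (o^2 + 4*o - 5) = 29 - 15*o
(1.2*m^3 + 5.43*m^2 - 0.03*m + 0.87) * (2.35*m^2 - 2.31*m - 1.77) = 2.82*m^5 + 9.9885*m^4 - 14.7378*m^3 - 7.4973*m^2 - 1.9566*m - 1.5399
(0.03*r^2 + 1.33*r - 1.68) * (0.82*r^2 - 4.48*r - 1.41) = 0.0246*r^4 + 0.9562*r^3 - 7.3783*r^2 + 5.6511*r + 2.3688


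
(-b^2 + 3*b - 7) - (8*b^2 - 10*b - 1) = -9*b^2 + 13*b - 6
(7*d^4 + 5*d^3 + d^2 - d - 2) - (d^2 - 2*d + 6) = 7*d^4 + 5*d^3 + d - 8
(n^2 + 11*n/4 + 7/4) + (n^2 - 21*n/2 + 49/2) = 2*n^2 - 31*n/4 + 105/4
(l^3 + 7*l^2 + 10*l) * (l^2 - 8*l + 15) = l^5 - l^4 - 31*l^3 + 25*l^2 + 150*l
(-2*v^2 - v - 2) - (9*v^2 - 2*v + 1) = -11*v^2 + v - 3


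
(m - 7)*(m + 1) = m^2 - 6*m - 7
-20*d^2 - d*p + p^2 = (-5*d + p)*(4*d + p)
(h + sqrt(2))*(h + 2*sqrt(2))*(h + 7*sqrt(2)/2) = h^3 + 13*sqrt(2)*h^2/2 + 25*h + 14*sqrt(2)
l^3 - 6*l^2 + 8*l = l*(l - 4)*(l - 2)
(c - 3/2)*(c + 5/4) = c^2 - c/4 - 15/8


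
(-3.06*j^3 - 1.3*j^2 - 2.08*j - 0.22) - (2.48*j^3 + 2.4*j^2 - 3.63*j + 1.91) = -5.54*j^3 - 3.7*j^2 + 1.55*j - 2.13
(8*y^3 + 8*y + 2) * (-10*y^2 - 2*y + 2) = -80*y^5 - 16*y^4 - 64*y^3 - 36*y^2 + 12*y + 4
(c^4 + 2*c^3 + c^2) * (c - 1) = c^5 + c^4 - c^3 - c^2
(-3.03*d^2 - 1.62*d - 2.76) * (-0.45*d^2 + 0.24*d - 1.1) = 1.3635*d^4 + 0.00180000000000013*d^3 + 4.1862*d^2 + 1.1196*d + 3.036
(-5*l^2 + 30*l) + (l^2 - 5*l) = -4*l^2 + 25*l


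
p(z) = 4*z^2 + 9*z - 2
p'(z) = 8*z + 9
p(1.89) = 29.30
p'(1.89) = 24.12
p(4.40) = 115.04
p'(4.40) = 44.20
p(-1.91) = -4.60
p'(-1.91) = -6.28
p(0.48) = 3.24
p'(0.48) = 12.84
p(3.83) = 91.15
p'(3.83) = 39.64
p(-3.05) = 7.76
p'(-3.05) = -15.40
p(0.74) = 6.85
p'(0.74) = 14.92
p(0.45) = 2.86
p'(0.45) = 12.60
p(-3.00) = 7.00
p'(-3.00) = -15.00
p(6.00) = 196.00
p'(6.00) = 57.00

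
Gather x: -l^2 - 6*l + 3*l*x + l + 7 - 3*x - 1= -l^2 - 5*l + x*(3*l - 3) + 6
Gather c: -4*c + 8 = 8 - 4*c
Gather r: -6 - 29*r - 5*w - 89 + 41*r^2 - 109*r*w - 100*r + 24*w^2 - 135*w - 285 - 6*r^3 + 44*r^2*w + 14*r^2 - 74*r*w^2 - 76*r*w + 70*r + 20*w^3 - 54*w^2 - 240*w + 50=-6*r^3 + r^2*(44*w + 55) + r*(-74*w^2 - 185*w - 59) + 20*w^3 - 30*w^2 - 380*w - 330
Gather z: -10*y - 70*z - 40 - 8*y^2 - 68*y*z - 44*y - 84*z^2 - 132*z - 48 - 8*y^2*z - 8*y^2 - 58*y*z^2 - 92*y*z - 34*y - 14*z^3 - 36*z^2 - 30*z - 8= -16*y^2 - 88*y - 14*z^3 + z^2*(-58*y - 120) + z*(-8*y^2 - 160*y - 232) - 96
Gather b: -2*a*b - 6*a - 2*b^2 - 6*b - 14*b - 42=-6*a - 2*b^2 + b*(-2*a - 20) - 42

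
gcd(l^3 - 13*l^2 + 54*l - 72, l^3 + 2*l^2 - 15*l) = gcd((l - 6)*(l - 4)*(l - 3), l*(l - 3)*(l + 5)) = l - 3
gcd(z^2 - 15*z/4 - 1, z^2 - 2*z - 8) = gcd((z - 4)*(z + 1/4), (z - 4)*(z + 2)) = z - 4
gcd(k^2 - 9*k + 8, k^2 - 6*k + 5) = k - 1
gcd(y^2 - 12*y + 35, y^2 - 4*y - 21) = y - 7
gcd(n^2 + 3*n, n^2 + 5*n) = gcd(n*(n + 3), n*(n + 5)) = n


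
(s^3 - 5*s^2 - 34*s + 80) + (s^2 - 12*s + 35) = s^3 - 4*s^2 - 46*s + 115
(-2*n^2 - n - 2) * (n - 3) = -2*n^3 + 5*n^2 + n + 6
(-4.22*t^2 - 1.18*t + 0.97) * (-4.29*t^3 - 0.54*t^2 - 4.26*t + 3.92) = 18.1038*t^5 + 7.341*t^4 + 14.4531*t^3 - 12.0394*t^2 - 8.7578*t + 3.8024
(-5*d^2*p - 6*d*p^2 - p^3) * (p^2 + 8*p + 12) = -5*d^2*p^3 - 40*d^2*p^2 - 60*d^2*p - 6*d*p^4 - 48*d*p^3 - 72*d*p^2 - p^5 - 8*p^4 - 12*p^3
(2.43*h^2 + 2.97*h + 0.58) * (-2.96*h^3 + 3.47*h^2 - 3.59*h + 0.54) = -7.1928*h^5 - 0.3591*h^4 - 0.134599999999999*h^3 - 7.3375*h^2 - 0.4784*h + 0.3132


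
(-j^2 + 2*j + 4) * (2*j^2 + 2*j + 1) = -2*j^4 + 2*j^3 + 11*j^2 + 10*j + 4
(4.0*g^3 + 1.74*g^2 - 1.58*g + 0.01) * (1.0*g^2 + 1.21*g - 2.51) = 4.0*g^5 + 6.58*g^4 - 9.5146*g^3 - 6.2692*g^2 + 3.9779*g - 0.0251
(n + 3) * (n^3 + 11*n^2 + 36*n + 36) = n^4 + 14*n^3 + 69*n^2 + 144*n + 108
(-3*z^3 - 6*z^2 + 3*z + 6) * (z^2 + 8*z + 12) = -3*z^5 - 30*z^4 - 81*z^3 - 42*z^2 + 84*z + 72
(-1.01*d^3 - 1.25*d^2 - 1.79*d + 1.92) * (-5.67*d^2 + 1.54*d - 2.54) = 5.7267*d^5 + 5.5321*d^4 + 10.7897*d^3 - 10.468*d^2 + 7.5034*d - 4.8768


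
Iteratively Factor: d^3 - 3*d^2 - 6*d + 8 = (d + 2)*(d^2 - 5*d + 4) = (d - 4)*(d + 2)*(d - 1)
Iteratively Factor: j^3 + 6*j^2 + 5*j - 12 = (j + 4)*(j^2 + 2*j - 3) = (j - 1)*(j + 4)*(j + 3)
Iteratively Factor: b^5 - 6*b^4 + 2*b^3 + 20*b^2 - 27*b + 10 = (b - 1)*(b^4 - 5*b^3 - 3*b^2 + 17*b - 10) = (b - 1)^2*(b^3 - 4*b^2 - 7*b + 10) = (b - 1)^2*(b + 2)*(b^2 - 6*b + 5) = (b - 5)*(b - 1)^2*(b + 2)*(b - 1)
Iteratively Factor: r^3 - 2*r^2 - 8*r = (r)*(r^2 - 2*r - 8) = r*(r + 2)*(r - 4)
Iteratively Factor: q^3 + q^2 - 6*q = (q)*(q^2 + q - 6) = q*(q + 3)*(q - 2)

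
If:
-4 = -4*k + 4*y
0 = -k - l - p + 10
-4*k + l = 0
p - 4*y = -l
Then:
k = 14/5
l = 56/5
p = -4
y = 9/5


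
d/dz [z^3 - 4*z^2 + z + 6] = 3*z^2 - 8*z + 1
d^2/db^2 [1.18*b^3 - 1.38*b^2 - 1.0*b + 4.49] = 7.08*b - 2.76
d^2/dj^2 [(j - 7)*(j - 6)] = 2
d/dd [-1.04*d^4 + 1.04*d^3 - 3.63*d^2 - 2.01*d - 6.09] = -4.16*d^3 + 3.12*d^2 - 7.26*d - 2.01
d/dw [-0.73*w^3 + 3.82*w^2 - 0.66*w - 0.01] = -2.19*w^2 + 7.64*w - 0.66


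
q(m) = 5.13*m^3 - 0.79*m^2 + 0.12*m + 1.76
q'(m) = 15.39*m^2 - 1.58*m + 0.12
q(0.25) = 1.82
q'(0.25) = 0.69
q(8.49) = 3085.19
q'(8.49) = 1096.02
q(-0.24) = 1.61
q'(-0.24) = 1.39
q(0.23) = 1.81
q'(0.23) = 0.57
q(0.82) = 4.16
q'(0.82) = 9.17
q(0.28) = 1.84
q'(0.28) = 0.88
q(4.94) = 601.51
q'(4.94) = 367.89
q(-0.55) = 0.60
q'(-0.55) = 5.64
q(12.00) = 8754.08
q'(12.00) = 2197.32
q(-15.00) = -17491.54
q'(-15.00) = 3486.57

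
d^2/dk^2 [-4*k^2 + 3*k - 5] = -8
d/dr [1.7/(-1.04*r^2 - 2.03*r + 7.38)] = (3.536*r + 3.451)/(1.04*r^2 + 2.03*r - 7.38)^2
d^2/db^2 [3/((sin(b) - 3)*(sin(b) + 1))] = (-18*sin(b) - 12*cos(b)^2 + 54)*cos(b)^2/((sin(b) - 3)^3*(sin(b) + 1)^3)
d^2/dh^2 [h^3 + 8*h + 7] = 6*h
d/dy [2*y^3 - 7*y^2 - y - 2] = 6*y^2 - 14*y - 1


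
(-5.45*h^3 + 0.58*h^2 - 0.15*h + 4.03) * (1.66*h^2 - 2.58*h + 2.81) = -9.047*h^5 + 15.0238*h^4 - 17.0599*h^3 + 8.7066*h^2 - 10.8189*h + 11.3243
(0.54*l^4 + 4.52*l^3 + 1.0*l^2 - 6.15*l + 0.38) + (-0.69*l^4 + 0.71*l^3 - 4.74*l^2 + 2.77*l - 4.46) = -0.15*l^4 + 5.23*l^3 - 3.74*l^2 - 3.38*l - 4.08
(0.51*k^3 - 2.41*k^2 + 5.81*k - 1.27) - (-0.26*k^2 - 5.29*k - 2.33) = 0.51*k^3 - 2.15*k^2 + 11.1*k + 1.06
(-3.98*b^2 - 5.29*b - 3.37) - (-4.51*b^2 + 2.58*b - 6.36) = 0.53*b^2 - 7.87*b + 2.99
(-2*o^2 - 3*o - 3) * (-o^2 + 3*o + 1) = 2*o^4 - 3*o^3 - 8*o^2 - 12*o - 3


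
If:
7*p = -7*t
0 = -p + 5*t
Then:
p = 0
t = 0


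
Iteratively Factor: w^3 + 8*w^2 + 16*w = (w)*(w^2 + 8*w + 16) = w*(w + 4)*(w + 4)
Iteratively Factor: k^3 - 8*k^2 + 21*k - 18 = (k - 3)*(k^2 - 5*k + 6) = (k - 3)^2*(k - 2)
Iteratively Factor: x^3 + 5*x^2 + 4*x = (x + 4)*(x^2 + x) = x*(x + 4)*(x + 1)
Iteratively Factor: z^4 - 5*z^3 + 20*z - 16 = (z + 2)*(z^3 - 7*z^2 + 14*z - 8) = (z - 1)*(z + 2)*(z^2 - 6*z + 8) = (z - 4)*(z - 1)*(z + 2)*(z - 2)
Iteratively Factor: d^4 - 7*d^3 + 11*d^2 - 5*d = (d - 1)*(d^3 - 6*d^2 + 5*d) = d*(d - 1)*(d^2 - 6*d + 5) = d*(d - 5)*(d - 1)*(d - 1)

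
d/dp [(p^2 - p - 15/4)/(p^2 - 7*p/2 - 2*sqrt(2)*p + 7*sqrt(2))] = (4*(2*p - 1)*(2*p^2 - 7*p - 4*sqrt(2)*p + 14*sqrt(2)) - (-4*p + 4*sqrt(2) + 7)*(-4*p^2 + 4*p + 15))/(2*(2*p^2 - 7*p - 4*sqrt(2)*p + 14*sqrt(2))^2)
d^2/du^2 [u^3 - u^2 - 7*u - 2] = 6*u - 2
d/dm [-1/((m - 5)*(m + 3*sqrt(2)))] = (2*m - 5 + 3*sqrt(2))/((m - 5)^2*(m + 3*sqrt(2))^2)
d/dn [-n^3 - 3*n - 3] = -3*n^2 - 3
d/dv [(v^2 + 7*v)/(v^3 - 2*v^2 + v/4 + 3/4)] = 4*(-4*v^4 - 56*v^3 + 57*v^2 + 6*v + 21)/(16*v^6 - 64*v^5 + 72*v^4 + 8*v^3 - 47*v^2 + 6*v + 9)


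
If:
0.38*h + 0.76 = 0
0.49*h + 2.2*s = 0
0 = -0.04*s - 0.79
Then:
No Solution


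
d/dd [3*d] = 3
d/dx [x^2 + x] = 2*x + 1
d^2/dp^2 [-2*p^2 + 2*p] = -4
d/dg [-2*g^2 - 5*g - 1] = -4*g - 5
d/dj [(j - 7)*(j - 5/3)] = 2*j - 26/3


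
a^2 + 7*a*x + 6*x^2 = (a + x)*(a + 6*x)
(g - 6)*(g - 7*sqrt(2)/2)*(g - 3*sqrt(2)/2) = g^3 - 5*sqrt(2)*g^2 - 6*g^2 + 21*g/2 + 30*sqrt(2)*g - 63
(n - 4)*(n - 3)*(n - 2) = n^3 - 9*n^2 + 26*n - 24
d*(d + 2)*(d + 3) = d^3 + 5*d^2 + 6*d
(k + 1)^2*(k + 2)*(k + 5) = k^4 + 9*k^3 + 25*k^2 + 27*k + 10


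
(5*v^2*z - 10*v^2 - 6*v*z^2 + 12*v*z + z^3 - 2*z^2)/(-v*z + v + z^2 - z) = (-5*v*z + 10*v + z^2 - 2*z)/(z - 1)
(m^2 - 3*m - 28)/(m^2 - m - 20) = (m - 7)/(m - 5)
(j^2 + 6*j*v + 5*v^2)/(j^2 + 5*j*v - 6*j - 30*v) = (j + v)/(j - 6)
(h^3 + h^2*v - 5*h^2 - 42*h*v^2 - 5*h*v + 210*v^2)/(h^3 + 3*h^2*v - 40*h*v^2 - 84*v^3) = (h - 5)/(h + 2*v)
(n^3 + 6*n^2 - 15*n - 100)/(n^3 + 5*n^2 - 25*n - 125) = (n - 4)/(n - 5)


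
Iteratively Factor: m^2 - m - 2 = (m - 2)*(m + 1)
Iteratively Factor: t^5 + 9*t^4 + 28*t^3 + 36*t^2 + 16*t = (t + 2)*(t^4 + 7*t^3 + 14*t^2 + 8*t) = (t + 2)^2*(t^3 + 5*t^2 + 4*t) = (t + 1)*(t + 2)^2*(t^2 + 4*t) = t*(t + 1)*(t + 2)^2*(t + 4)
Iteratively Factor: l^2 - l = (l - 1)*(l)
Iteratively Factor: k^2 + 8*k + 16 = (k + 4)*(k + 4)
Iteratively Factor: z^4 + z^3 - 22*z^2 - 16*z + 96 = (z - 2)*(z^3 + 3*z^2 - 16*z - 48) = (z - 2)*(z + 3)*(z^2 - 16) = (z - 2)*(z + 3)*(z + 4)*(z - 4)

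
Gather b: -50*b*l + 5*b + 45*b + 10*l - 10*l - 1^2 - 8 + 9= b*(50 - 50*l)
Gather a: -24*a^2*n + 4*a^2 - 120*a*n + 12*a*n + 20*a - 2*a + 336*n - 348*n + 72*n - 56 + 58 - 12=a^2*(4 - 24*n) + a*(18 - 108*n) + 60*n - 10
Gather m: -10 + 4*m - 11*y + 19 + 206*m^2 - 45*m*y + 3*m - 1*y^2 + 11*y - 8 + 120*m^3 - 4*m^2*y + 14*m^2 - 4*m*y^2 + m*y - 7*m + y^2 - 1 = 120*m^3 + m^2*(220 - 4*y) + m*(-4*y^2 - 44*y)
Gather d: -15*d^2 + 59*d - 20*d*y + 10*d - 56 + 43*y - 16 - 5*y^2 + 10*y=-15*d^2 + d*(69 - 20*y) - 5*y^2 + 53*y - 72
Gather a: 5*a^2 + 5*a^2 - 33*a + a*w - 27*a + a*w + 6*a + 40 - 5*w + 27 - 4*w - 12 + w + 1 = 10*a^2 + a*(2*w - 54) - 8*w + 56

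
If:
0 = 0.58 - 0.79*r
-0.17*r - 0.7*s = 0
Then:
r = 0.73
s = -0.18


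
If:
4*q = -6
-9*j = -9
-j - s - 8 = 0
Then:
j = 1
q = -3/2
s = -9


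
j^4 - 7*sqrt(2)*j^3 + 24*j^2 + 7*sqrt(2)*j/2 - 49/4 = (j - 7*sqrt(2)/2)^2*(j - sqrt(2)/2)*(j + sqrt(2)/2)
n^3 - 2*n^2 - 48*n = n*(n - 8)*(n + 6)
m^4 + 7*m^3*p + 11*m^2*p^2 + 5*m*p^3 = m*(m + p)^2*(m + 5*p)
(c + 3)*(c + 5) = c^2 + 8*c + 15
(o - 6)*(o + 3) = o^2 - 3*o - 18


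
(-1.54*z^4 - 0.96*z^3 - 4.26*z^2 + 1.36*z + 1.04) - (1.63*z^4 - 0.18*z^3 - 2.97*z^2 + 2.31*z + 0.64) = -3.17*z^4 - 0.78*z^3 - 1.29*z^2 - 0.95*z + 0.4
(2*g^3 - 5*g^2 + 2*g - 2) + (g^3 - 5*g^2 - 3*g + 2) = 3*g^3 - 10*g^2 - g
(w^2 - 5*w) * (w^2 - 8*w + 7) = w^4 - 13*w^3 + 47*w^2 - 35*w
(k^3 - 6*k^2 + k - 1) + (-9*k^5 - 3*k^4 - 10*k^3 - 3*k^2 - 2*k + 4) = -9*k^5 - 3*k^4 - 9*k^3 - 9*k^2 - k + 3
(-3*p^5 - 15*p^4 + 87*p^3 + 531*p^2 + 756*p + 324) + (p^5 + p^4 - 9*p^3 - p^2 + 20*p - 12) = -2*p^5 - 14*p^4 + 78*p^3 + 530*p^2 + 776*p + 312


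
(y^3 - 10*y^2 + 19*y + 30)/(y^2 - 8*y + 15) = (y^2 - 5*y - 6)/(y - 3)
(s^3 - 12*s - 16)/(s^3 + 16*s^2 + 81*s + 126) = (s^3 - 12*s - 16)/(s^3 + 16*s^2 + 81*s + 126)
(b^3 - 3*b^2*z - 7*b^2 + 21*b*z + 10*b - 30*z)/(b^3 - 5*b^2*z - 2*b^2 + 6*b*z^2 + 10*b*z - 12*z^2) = (5 - b)/(-b + 2*z)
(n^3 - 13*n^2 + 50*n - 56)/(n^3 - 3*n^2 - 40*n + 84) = (n - 4)/(n + 6)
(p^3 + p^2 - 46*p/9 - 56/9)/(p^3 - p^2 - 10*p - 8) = (p^2 - p - 28/9)/(p^2 - 3*p - 4)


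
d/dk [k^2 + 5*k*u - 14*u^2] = 2*k + 5*u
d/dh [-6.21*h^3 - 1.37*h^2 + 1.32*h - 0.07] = -18.63*h^2 - 2.74*h + 1.32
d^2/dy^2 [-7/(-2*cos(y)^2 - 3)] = 28*(-4*sin(y)^4 - 4*sin(y)^2 + 5)/(cos(2*y) + 4)^3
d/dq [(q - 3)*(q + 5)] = 2*q + 2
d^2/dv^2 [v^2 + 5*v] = 2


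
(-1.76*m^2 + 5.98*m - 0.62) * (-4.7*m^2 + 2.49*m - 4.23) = 8.272*m^4 - 32.4884*m^3 + 25.249*m^2 - 26.8392*m + 2.6226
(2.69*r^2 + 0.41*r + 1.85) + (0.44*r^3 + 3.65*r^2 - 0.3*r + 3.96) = 0.44*r^3 + 6.34*r^2 + 0.11*r + 5.81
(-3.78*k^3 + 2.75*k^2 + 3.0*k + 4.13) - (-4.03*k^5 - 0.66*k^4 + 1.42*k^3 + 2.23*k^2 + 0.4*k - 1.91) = 4.03*k^5 + 0.66*k^4 - 5.2*k^3 + 0.52*k^2 + 2.6*k + 6.04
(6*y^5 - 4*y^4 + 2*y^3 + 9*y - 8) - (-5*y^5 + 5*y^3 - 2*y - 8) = 11*y^5 - 4*y^4 - 3*y^3 + 11*y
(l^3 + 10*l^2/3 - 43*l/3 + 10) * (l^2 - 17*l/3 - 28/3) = l^5 - 7*l^4/3 - 383*l^3/9 + 541*l^2/9 + 694*l/9 - 280/3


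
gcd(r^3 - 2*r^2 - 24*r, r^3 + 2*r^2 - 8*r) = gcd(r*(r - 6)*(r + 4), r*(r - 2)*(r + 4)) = r^2 + 4*r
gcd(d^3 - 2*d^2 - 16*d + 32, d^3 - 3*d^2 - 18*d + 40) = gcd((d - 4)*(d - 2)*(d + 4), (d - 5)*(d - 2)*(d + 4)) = d^2 + 2*d - 8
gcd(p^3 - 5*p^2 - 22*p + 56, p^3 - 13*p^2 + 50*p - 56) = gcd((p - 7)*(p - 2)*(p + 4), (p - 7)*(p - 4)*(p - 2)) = p^2 - 9*p + 14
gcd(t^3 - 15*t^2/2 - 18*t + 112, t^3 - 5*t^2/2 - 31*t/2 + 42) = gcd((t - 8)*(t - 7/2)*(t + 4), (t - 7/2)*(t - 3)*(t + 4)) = t^2 + t/2 - 14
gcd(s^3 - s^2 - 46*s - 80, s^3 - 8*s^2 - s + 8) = s - 8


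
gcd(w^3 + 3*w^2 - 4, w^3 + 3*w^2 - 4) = w^3 + 3*w^2 - 4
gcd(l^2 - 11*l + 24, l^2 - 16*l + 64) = l - 8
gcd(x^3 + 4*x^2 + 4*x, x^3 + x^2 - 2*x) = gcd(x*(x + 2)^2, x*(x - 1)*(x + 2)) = x^2 + 2*x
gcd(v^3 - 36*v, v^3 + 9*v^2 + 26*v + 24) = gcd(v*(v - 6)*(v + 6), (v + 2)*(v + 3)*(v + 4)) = 1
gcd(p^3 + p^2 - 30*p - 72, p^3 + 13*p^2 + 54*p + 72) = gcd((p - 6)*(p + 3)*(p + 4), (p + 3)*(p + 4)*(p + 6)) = p^2 + 7*p + 12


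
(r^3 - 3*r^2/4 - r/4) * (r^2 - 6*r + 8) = r^5 - 27*r^4/4 + 49*r^3/4 - 9*r^2/2 - 2*r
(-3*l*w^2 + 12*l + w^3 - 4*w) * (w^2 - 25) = -3*l*w^4 + 87*l*w^2 - 300*l + w^5 - 29*w^3 + 100*w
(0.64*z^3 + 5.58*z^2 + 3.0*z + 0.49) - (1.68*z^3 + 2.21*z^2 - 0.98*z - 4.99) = -1.04*z^3 + 3.37*z^2 + 3.98*z + 5.48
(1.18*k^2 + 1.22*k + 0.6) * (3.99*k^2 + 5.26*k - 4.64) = 4.7082*k^4 + 11.0746*k^3 + 3.336*k^2 - 2.5048*k - 2.784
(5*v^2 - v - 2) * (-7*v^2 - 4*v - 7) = -35*v^4 - 13*v^3 - 17*v^2 + 15*v + 14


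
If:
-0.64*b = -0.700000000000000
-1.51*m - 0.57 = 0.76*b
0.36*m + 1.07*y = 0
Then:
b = 1.09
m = -0.93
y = 0.31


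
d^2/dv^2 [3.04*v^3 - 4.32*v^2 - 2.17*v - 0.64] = 18.24*v - 8.64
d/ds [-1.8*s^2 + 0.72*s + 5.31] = 0.72 - 3.6*s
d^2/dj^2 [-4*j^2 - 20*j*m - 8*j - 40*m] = -8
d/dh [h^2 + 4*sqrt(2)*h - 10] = 2*h + 4*sqrt(2)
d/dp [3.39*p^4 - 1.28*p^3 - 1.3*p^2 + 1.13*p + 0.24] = 13.56*p^3 - 3.84*p^2 - 2.6*p + 1.13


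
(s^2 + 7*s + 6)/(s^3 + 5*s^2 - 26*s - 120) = (s + 1)/(s^2 - s - 20)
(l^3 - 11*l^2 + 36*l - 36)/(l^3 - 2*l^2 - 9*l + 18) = (l - 6)/(l + 3)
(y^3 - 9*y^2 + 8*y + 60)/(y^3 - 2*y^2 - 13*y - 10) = (y - 6)/(y + 1)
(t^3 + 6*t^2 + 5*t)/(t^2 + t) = t + 5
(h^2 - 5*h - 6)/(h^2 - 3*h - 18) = (h + 1)/(h + 3)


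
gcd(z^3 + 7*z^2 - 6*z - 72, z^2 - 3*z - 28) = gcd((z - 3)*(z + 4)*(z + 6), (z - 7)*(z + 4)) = z + 4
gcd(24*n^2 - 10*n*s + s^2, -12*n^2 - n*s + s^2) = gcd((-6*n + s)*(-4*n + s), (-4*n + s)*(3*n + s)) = -4*n + s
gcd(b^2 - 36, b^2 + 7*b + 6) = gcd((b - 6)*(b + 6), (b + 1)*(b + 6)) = b + 6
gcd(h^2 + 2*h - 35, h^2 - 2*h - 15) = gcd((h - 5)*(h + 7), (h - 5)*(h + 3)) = h - 5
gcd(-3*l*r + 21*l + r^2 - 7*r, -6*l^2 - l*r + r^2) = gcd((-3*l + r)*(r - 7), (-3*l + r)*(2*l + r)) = -3*l + r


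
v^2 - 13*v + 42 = (v - 7)*(v - 6)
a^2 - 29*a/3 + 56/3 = (a - 7)*(a - 8/3)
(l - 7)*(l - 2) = l^2 - 9*l + 14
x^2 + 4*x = x*(x + 4)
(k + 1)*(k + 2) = k^2 + 3*k + 2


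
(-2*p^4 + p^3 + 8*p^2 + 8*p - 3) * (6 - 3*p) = 6*p^5 - 15*p^4 - 18*p^3 + 24*p^2 + 57*p - 18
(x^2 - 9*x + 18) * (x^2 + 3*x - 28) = x^4 - 6*x^3 - 37*x^2 + 306*x - 504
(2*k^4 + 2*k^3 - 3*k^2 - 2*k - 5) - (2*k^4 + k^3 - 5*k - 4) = k^3 - 3*k^2 + 3*k - 1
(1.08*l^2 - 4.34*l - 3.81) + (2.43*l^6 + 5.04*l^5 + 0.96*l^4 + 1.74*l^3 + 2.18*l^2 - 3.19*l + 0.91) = 2.43*l^6 + 5.04*l^5 + 0.96*l^4 + 1.74*l^3 + 3.26*l^2 - 7.53*l - 2.9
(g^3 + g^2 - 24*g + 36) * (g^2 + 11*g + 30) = g^5 + 12*g^4 + 17*g^3 - 198*g^2 - 324*g + 1080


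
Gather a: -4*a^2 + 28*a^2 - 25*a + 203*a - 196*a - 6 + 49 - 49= 24*a^2 - 18*a - 6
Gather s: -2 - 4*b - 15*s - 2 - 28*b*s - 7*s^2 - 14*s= -4*b - 7*s^2 + s*(-28*b - 29) - 4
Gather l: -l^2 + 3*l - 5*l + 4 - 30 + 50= -l^2 - 2*l + 24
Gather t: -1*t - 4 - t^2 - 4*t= -t^2 - 5*t - 4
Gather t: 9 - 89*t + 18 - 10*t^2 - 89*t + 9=-10*t^2 - 178*t + 36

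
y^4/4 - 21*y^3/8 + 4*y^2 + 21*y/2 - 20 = (y/4 + 1/2)*(y - 8)*(y - 5/2)*(y - 2)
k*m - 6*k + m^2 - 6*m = (k + m)*(m - 6)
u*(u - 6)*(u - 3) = u^3 - 9*u^2 + 18*u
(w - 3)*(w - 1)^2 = w^3 - 5*w^2 + 7*w - 3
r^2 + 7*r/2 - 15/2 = (r - 3/2)*(r + 5)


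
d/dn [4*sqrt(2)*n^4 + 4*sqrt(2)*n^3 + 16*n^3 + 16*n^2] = 4*n*(4*sqrt(2)*n^2 + 3*sqrt(2)*n + 12*n + 8)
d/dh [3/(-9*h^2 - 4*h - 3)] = 6*(9*h + 2)/(9*h^2 + 4*h + 3)^2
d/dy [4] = 0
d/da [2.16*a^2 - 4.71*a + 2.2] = 4.32*a - 4.71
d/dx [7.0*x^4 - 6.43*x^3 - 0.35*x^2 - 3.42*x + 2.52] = 28.0*x^3 - 19.29*x^2 - 0.7*x - 3.42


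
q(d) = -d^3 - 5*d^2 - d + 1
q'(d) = -3*d^2 - 10*d - 1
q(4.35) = -180.28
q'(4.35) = -101.27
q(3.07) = -78.13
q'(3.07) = -59.97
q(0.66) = -2.13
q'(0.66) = -8.91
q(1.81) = -23.12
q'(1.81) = -28.93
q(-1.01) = -2.06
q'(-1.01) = 6.04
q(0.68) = -2.31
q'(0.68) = -9.19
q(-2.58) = -12.53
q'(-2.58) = 4.83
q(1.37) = -12.33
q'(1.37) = -20.33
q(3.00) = -74.00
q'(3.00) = -58.00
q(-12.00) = 1021.00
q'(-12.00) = -313.00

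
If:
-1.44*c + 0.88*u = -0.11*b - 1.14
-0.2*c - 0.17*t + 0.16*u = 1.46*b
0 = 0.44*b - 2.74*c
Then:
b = 7.25827814569536*u + 9.40276941601445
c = 1.16556291390728*u + 1.50993377483444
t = -62.7658745617452*u - 82.5295888373411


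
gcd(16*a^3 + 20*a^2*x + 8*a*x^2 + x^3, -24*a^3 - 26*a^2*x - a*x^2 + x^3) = 4*a + x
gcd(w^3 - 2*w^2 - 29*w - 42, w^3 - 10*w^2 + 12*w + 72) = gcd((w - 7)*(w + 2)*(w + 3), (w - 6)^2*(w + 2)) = w + 2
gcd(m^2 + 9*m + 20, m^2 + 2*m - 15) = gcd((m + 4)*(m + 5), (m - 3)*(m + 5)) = m + 5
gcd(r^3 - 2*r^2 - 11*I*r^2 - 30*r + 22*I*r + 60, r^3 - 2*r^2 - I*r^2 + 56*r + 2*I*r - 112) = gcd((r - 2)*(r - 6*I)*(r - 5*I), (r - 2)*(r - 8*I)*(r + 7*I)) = r - 2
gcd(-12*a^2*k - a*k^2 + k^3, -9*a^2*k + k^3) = 3*a*k + k^2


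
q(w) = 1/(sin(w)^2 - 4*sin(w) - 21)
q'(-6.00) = 0.01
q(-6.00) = -0.05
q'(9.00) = -0.00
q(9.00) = -0.04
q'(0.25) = 0.01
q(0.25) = -0.05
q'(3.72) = -0.01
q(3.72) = -0.05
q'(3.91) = -0.01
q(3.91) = -0.06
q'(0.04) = 0.01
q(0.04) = -0.05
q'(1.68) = -0.00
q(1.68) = -0.04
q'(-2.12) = -0.01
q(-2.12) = -0.06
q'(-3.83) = -0.00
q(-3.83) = -0.04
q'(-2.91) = -0.01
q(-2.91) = -0.05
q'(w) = (-2*sin(w)*cos(w) + 4*cos(w))/(sin(w)^2 - 4*sin(w) - 21)^2 = 2*(2 - sin(w))*cos(w)/((sin(w) - 7)^2*(sin(w) + 3)^2)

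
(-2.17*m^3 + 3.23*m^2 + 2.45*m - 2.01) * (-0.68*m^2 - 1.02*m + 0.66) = 1.4756*m^5 + 0.0169999999999999*m^4 - 6.3928*m^3 + 0.9996*m^2 + 3.6672*m - 1.3266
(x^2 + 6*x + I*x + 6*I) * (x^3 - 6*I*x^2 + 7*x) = x^5 + 6*x^4 - 5*I*x^4 + 13*x^3 - 30*I*x^3 + 78*x^2 + 7*I*x^2 + 42*I*x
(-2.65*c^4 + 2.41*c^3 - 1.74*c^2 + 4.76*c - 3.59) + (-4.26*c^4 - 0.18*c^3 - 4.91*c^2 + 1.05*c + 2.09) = -6.91*c^4 + 2.23*c^3 - 6.65*c^2 + 5.81*c - 1.5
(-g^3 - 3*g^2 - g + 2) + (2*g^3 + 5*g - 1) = g^3 - 3*g^2 + 4*g + 1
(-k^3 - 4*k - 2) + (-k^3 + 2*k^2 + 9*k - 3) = -2*k^3 + 2*k^2 + 5*k - 5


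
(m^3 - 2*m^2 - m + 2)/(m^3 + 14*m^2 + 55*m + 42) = (m^2 - 3*m + 2)/(m^2 + 13*m + 42)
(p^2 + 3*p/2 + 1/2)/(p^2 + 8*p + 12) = (2*p^2 + 3*p + 1)/(2*(p^2 + 8*p + 12))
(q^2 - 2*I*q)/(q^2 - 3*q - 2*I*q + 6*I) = q/(q - 3)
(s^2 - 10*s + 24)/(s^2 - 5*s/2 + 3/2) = 2*(s^2 - 10*s + 24)/(2*s^2 - 5*s + 3)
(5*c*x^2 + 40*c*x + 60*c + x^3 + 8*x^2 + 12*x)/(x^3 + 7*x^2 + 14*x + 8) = (5*c*x + 30*c + x^2 + 6*x)/(x^2 + 5*x + 4)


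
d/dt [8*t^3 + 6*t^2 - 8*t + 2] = 24*t^2 + 12*t - 8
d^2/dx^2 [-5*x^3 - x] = -30*x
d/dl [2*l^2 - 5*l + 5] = 4*l - 5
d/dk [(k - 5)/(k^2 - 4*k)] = (-k^2 + 10*k - 20)/(k^2*(k^2 - 8*k + 16))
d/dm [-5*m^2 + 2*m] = 2 - 10*m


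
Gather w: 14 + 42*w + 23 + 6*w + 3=48*w + 40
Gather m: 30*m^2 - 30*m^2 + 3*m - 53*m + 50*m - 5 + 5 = 0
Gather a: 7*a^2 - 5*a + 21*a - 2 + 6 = 7*a^2 + 16*a + 4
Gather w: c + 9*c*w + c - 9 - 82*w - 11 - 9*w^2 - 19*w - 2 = 2*c - 9*w^2 + w*(9*c - 101) - 22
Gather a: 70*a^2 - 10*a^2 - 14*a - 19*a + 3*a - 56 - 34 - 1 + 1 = 60*a^2 - 30*a - 90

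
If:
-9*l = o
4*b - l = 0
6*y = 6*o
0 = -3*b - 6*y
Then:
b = 0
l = 0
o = 0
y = 0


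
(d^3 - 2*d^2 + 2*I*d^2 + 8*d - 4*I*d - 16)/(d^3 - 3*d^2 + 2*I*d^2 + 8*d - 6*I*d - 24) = (d - 2)/(d - 3)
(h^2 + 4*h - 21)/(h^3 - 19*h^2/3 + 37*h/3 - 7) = 3*(h + 7)/(3*h^2 - 10*h + 7)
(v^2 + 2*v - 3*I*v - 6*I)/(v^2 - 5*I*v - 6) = (v + 2)/(v - 2*I)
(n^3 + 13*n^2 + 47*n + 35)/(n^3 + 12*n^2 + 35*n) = (n + 1)/n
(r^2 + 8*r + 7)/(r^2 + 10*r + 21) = (r + 1)/(r + 3)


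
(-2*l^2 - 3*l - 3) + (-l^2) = -3*l^2 - 3*l - 3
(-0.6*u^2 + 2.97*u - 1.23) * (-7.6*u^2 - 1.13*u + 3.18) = 4.56*u^4 - 21.894*u^3 + 4.0839*u^2 + 10.8345*u - 3.9114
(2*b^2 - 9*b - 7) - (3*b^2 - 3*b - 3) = -b^2 - 6*b - 4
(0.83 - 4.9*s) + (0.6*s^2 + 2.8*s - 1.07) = 0.6*s^2 - 2.1*s - 0.24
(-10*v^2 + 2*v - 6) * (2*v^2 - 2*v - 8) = -20*v^4 + 24*v^3 + 64*v^2 - 4*v + 48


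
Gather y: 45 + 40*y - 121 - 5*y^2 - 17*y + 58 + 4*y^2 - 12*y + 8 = -y^2 + 11*y - 10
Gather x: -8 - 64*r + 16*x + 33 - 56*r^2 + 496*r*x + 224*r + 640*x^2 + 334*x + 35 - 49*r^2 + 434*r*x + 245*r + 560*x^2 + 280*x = -105*r^2 + 405*r + 1200*x^2 + x*(930*r + 630) + 60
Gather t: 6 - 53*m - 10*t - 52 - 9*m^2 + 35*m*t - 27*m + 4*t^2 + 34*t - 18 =-9*m^2 - 80*m + 4*t^2 + t*(35*m + 24) - 64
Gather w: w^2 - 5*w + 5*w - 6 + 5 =w^2 - 1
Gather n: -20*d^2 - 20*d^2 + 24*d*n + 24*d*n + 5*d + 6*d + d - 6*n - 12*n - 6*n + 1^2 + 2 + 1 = -40*d^2 + 12*d + n*(48*d - 24) + 4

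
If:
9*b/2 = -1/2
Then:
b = -1/9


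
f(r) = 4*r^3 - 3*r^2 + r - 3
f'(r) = 12*r^2 - 6*r + 1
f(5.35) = 529.00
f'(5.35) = 312.37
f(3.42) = 125.34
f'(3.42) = 120.84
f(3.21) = 101.60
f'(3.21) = 105.39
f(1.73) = 10.46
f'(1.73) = 26.53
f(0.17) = -2.90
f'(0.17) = 0.33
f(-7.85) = -2130.66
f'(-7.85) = 787.57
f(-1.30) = -18.16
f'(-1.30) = 29.08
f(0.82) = -1.99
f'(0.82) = 4.15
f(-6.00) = -981.00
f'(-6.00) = 469.00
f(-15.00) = -14193.00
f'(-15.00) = 2791.00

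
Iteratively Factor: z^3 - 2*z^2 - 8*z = (z)*(z^2 - 2*z - 8) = z*(z + 2)*(z - 4)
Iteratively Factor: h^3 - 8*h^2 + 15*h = (h - 3)*(h^2 - 5*h) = h*(h - 3)*(h - 5)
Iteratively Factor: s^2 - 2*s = (s - 2)*(s)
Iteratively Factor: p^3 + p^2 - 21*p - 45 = (p + 3)*(p^2 - 2*p - 15) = (p - 5)*(p + 3)*(p + 3)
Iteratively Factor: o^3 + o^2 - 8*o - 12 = (o + 2)*(o^2 - o - 6) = (o - 3)*(o + 2)*(o + 2)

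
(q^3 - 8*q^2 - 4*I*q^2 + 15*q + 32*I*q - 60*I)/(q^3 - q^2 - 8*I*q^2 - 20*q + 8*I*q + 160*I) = (q^2 + q*(-3 - 4*I) + 12*I)/(q^2 + q*(4 - 8*I) - 32*I)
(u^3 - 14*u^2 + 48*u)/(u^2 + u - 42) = u*(u - 8)/(u + 7)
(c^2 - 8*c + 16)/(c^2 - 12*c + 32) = (c - 4)/(c - 8)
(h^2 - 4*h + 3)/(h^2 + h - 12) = (h - 1)/(h + 4)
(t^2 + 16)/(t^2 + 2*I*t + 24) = (t + 4*I)/(t + 6*I)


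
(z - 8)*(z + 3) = z^2 - 5*z - 24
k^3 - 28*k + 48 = (k - 4)*(k - 2)*(k + 6)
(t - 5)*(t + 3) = t^2 - 2*t - 15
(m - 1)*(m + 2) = m^2 + m - 2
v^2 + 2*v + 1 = (v + 1)^2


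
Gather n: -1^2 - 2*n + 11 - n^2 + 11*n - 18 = -n^2 + 9*n - 8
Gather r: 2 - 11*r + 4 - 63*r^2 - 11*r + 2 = -63*r^2 - 22*r + 8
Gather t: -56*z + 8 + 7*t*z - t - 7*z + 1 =t*(7*z - 1) - 63*z + 9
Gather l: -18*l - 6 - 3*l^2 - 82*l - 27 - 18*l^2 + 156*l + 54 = -21*l^2 + 56*l + 21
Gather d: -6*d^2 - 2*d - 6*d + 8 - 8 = -6*d^2 - 8*d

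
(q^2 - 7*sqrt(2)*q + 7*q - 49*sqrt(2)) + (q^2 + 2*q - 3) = 2*q^2 - 7*sqrt(2)*q + 9*q - 49*sqrt(2) - 3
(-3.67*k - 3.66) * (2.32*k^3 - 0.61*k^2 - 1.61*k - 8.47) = -8.5144*k^4 - 6.2525*k^3 + 8.1413*k^2 + 36.9775*k + 31.0002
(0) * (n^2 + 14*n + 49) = 0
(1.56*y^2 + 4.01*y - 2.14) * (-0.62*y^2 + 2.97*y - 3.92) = -0.9672*y^4 + 2.147*y^3 + 7.1213*y^2 - 22.075*y + 8.3888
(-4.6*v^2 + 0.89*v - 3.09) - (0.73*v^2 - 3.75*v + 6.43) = -5.33*v^2 + 4.64*v - 9.52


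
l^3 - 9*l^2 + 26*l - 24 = (l - 4)*(l - 3)*(l - 2)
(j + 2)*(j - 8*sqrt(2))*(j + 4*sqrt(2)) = j^3 - 4*sqrt(2)*j^2 + 2*j^2 - 64*j - 8*sqrt(2)*j - 128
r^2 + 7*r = r*(r + 7)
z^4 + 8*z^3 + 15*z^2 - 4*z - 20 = (z - 1)*(z + 2)^2*(z + 5)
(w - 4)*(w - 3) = w^2 - 7*w + 12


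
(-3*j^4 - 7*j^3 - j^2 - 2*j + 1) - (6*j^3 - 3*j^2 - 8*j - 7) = -3*j^4 - 13*j^3 + 2*j^2 + 6*j + 8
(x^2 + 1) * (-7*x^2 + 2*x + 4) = -7*x^4 + 2*x^3 - 3*x^2 + 2*x + 4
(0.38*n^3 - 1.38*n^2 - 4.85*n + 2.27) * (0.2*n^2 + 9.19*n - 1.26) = 0.076*n^5 + 3.2162*n^4 - 14.131*n^3 - 42.3787*n^2 + 26.9723*n - 2.8602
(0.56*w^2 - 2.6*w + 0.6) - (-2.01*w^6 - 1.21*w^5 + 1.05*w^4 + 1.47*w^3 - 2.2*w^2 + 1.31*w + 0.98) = 2.01*w^6 + 1.21*w^5 - 1.05*w^4 - 1.47*w^3 + 2.76*w^2 - 3.91*w - 0.38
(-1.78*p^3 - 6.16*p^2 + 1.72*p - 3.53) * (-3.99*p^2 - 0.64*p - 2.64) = 7.1022*p^5 + 25.7176*p^4 + 1.7788*p^3 + 29.2463*p^2 - 2.2816*p + 9.3192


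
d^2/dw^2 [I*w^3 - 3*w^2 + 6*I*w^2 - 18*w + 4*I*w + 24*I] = 6*I*w - 6 + 12*I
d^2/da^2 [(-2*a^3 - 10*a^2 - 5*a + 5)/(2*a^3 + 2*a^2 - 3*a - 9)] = 8*(-8*a^6 - 24*a^5 - 84*a^4 - 316*a^3 - 318*a^2 - 144*a - 135)/(8*a^9 + 24*a^8 - 12*a^7 - 172*a^6 - 198*a^5 + 270*a^4 + 783*a^3 + 243*a^2 - 729*a - 729)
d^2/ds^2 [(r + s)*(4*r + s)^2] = 18*r + 6*s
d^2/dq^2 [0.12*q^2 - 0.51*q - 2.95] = 0.240000000000000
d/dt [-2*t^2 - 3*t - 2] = -4*t - 3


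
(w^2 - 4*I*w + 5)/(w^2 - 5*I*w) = (w + I)/w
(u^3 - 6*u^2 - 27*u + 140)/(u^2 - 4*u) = u - 2 - 35/u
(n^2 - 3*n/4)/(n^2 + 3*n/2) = (4*n - 3)/(2*(2*n + 3))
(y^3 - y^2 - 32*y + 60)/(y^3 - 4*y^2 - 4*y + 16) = (y^2 + y - 30)/(y^2 - 2*y - 8)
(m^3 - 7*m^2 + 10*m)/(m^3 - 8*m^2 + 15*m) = (m - 2)/(m - 3)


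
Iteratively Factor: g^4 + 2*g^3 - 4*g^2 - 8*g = (g + 2)*(g^3 - 4*g) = (g + 2)^2*(g^2 - 2*g) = (g - 2)*(g + 2)^2*(g)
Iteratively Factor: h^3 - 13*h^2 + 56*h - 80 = (h - 5)*(h^2 - 8*h + 16) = (h - 5)*(h - 4)*(h - 4)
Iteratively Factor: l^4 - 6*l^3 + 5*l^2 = (l - 5)*(l^3 - l^2) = l*(l - 5)*(l^2 - l) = l*(l - 5)*(l - 1)*(l)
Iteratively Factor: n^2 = (n)*(n)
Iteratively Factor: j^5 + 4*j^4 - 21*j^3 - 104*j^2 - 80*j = (j + 4)*(j^4 - 21*j^2 - 20*j) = (j + 4)^2*(j^3 - 4*j^2 - 5*j) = (j - 5)*(j + 4)^2*(j^2 + j) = (j - 5)*(j + 1)*(j + 4)^2*(j)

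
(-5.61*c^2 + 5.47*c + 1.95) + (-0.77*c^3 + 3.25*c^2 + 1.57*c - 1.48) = -0.77*c^3 - 2.36*c^2 + 7.04*c + 0.47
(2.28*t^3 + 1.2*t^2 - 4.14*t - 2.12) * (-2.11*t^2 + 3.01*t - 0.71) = -4.8108*t^5 + 4.3308*t^4 + 10.7286*t^3 - 8.8402*t^2 - 3.4418*t + 1.5052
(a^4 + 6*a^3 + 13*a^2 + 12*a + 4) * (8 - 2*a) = -2*a^5 - 4*a^4 + 22*a^3 + 80*a^2 + 88*a + 32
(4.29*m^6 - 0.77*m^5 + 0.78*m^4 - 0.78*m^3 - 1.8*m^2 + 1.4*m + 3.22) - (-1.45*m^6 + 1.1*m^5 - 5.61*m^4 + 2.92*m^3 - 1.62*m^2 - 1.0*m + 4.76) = 5.74*m^6 - 1.87*m^5 + 6.39*m^4 - 3.7*m^3 - 0.18*m^2 + 2.4*m - 1.54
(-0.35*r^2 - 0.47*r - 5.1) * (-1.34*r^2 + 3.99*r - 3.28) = 0.469*r^4 - 0.7667*r^3 + 6.1067*r^2 - 18.8074*r + 16.728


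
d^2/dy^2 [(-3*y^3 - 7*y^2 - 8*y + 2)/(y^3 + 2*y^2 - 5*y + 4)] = 2*(-y^6 - 69*y^5 - 69*y^4 + 35*y^3 + 534*y^2 - 36*y - 238)/(y^9 + 6*y^8 - 3*y^7 - 40*y^6 + 63*y^5 + 78*y^4 - 317*y^3 + 396*y^2 - 240*y + 64)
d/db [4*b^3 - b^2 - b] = 12*b^2 - 2*b - 1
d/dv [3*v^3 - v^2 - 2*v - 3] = 9*v^2 - 2*v - 2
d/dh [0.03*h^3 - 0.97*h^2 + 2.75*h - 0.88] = 0.09*h^2 - 1.94*h + 2.75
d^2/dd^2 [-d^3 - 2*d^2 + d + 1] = -6*d - 4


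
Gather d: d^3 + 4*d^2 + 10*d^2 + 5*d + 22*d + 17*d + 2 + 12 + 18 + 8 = d^3 + 14*d^2 + 44*d + 40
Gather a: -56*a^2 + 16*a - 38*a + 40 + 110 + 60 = -56*a^2 - 22*a + 210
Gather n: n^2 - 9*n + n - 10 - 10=n^2 - 8*n - 20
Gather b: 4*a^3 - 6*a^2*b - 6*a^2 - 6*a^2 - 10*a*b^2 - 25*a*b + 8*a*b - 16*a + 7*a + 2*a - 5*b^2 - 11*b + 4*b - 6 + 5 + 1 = 4*a^3 - 12*a^2 - 7*a + b^2*(-10*a - 5) + b*(-6*a^2 - 17*a - 7)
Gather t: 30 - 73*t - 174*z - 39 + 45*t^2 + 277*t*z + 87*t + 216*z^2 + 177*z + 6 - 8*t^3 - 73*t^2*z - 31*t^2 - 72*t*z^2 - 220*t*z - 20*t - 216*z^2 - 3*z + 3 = -8*t^3 + t^2*(14 - 73*z) + t*(-72*z^2 + 57*z - 6)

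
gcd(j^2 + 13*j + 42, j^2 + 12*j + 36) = j + 6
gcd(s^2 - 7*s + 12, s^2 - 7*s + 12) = s^2 - 7*s + 12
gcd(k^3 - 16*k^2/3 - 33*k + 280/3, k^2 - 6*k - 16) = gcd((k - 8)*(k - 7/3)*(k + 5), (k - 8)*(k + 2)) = k - 8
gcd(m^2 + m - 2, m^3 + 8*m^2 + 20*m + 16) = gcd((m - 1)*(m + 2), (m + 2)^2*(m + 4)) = m + 2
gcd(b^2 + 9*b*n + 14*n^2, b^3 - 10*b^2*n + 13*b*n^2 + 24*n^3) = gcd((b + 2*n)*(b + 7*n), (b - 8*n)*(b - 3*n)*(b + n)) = 1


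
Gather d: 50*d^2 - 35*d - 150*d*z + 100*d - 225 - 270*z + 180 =50*d^2 + d*(65 - 150*z) - 270*z - 45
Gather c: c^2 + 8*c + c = c^2 + 9*c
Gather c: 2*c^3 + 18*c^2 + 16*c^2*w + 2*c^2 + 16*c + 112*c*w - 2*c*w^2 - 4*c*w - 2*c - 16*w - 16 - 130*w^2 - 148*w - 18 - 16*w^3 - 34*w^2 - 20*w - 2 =2*c^3 + c^2*(16*w + 20) + c*(-2*w^2 + 108*w + 14) - 16*w^3 - 164*w^2 - 184*w - 36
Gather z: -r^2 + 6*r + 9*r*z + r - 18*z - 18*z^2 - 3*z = -r^2 + 7*r - 18*z^2 + z*(9*r - 21)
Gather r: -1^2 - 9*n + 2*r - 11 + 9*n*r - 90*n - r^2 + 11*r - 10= -99*n - r^2 + r*(9*n + 13) - 22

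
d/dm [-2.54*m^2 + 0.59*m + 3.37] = 0.59 - 5.08*m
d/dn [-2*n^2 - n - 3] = -4*n - 1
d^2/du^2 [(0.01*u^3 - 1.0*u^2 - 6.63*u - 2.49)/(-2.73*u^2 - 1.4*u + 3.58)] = (1.11022302462516e-16*u^5 - 2.8421709430404e-14*u^4 + 90.946786*u^3 + 170.287446*u^2 + 445.117548*u + 150.524252)/(20.346417*u^6 + 31.30218*u^5 - 63.991746*u^4 - 79.35256*u^3 + 83.915916*u^2 + 53.82888*u - 45.882712)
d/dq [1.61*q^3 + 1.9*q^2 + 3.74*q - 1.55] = 4.83*q^2 + 3.8*q + 3.74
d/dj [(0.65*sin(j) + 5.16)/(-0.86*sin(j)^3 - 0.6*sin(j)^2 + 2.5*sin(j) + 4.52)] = (1.118*sin(j)^3 + 13.7028*sin(j)^2 + 6.192*sin(j) - 9.962)*cos(j)/(0.7396*sin(j)^6 + 1.032*sin(j)^5 - 3.94*sin(j)^4 - 10.7744*sin(j)^3 + 0.826000000000001*sin(j)^2 + 22.6*sin(j) + 20.4304)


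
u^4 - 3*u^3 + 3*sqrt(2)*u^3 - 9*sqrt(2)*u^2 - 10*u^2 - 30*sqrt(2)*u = u*(u - 5)*(u + 2)*(u + 3*sqrt(2))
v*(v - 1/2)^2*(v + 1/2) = v^4 - v^3/2 - v^2/4 + v/8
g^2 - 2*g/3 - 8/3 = (g - 2)*(g + 4/3)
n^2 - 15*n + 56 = (n - 8)*(n - 7)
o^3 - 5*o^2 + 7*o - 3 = (o - 3)*(o - 1)^2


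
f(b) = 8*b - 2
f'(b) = 8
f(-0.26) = -4.08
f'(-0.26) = 8.00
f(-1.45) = -13.60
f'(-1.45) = 8.00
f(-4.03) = -34.24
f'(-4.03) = 8.00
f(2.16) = 15.28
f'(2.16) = 8.00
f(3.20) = 23.60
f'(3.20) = 8.00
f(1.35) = 8.80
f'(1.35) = 8.00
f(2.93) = 21.44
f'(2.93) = 8.00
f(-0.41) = -5.28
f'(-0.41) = 8.00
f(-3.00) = -26.00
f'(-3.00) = 8.00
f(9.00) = 70.00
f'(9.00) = 8.00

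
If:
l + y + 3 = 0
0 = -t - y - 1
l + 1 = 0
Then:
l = -1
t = 1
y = -2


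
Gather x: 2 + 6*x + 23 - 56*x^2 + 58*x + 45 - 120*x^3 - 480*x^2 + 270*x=-120*x^3 - 536*x^2 + 334*x + 70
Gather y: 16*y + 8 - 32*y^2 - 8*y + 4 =-32*y^2 + 8*y + 12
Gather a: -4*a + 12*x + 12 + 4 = -4*a + 12*x + 16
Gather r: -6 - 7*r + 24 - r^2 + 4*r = -r^2 - 3*r + 18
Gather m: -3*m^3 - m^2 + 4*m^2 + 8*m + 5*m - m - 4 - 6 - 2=-3*m^3 + 3*m^2 + 12*m - 12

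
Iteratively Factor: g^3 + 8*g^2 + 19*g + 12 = (g + 1)*(g^2 + 7*g + 12) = (g + 1)*(g + 3)*(g + 4)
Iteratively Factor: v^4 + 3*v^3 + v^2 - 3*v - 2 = (v - 1)*(v^3 + 4*v^2 + 5*v + 2) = (v - 1)*(v + 1)*(v^2 + 3*v + 2) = (v - 1)*(v + 1)*(v + 2)*(v + 1)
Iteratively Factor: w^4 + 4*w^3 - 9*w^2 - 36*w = (w - 3)*(w^3 + 7*w^2 + 12*w) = (w - 3)*(w + 3)*(w^2 + 4*w) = (w - 3)*(w + 3)*(w + 4)*(w)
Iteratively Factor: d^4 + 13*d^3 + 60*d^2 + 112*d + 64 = (d + 4)*(d^3 + 9*d^2 + 24*d + 16) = (d + 4)^2*(d^2 + 5*d + 4) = (d + 4)^3*(d + 1)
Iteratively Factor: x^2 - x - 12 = (x - 4)*(x + 3)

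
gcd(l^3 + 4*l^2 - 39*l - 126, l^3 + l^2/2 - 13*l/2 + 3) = l + 3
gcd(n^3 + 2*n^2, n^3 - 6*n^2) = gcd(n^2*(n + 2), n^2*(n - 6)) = n^2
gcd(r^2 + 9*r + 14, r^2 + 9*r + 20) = 1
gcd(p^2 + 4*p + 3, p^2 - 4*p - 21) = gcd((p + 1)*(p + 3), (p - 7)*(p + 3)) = p + 3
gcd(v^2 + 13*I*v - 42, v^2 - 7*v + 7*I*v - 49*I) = v + 7*I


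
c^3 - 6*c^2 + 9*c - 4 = (c - 4)*(c - 1)^2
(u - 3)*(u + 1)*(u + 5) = u^3 + 3*u^2 - 13*u - 15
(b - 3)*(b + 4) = b^2 + b - 12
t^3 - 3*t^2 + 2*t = t*(t - 2)*(t - 1)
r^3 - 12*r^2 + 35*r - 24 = (r - 8)*(r - 3)*(r - 1)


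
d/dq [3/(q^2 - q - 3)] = 3*(1 - 2*q)/(-q^2 + q + 3)^2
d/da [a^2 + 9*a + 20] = 2*a + 9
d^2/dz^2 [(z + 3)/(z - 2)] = 10/(z - 2)^3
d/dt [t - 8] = 1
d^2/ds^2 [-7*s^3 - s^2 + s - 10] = -42*s - 2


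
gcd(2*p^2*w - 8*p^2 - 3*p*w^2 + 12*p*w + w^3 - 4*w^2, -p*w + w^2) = p - w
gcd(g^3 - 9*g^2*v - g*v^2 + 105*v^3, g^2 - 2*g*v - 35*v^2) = -g + 7*v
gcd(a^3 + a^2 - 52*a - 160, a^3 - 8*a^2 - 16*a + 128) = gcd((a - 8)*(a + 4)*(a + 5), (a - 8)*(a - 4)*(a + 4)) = a^2 - 4*a - 32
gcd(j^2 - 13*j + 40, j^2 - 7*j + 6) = 1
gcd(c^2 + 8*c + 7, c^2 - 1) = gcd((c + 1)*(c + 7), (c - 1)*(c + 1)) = c + 1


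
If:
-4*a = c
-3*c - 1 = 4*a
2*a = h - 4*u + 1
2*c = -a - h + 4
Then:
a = 1/8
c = -1/2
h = 39/8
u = 45/32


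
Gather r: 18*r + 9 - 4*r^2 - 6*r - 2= -4*r^2 + 12*r + 7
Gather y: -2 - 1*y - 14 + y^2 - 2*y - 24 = y^2 - 3*y - 40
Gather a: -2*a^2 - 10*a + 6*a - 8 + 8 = -2*a^2 - 4*a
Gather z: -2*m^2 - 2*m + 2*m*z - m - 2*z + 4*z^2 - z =-2*m^2 - 3*m + 4*z^2 + z*(2*m - 3)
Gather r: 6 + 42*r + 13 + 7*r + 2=49*r + 21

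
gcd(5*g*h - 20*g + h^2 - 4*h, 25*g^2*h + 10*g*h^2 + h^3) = 5*g + h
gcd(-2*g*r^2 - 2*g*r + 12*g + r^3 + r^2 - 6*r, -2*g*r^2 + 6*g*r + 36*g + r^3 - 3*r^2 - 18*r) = -2*g*r - 6*g + r^2 + 3*r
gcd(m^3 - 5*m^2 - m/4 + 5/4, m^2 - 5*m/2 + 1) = m - 1/2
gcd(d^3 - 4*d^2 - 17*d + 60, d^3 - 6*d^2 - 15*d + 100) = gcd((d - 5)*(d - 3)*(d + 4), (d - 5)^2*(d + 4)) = d^2 - d - 20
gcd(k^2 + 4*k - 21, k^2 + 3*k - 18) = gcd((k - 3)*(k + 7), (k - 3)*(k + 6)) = k - 3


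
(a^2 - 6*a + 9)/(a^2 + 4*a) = (a^2 - 6*a + 9)/(a*(a + 4))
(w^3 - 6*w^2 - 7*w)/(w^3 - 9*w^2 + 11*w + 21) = w/(w - 3)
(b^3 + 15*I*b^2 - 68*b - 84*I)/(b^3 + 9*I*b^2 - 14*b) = (b + 6*I)/b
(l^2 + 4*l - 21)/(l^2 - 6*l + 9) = (l + 7)/(l - 3)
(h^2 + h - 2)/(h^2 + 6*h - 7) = (h + 2)/(h + 7)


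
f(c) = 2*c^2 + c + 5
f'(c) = 4*c + 1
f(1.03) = 8.15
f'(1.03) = 5.12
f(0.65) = 6.50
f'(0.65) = 3.60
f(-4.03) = 33.45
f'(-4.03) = -15.12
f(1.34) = 9.93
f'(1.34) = 6.36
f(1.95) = 14.56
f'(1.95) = 8.80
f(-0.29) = 4.88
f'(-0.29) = -0.16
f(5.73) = 76.40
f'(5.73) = 23.92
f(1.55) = 11.36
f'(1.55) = 7.20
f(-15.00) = 440.00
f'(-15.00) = -59.00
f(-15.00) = 440.00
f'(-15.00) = -59.00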